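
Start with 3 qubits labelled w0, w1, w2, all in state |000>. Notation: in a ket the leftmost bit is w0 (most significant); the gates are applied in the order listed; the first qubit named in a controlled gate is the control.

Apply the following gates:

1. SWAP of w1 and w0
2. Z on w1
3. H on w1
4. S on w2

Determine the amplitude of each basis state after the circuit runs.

After the circuit, the state carries amplitude sqrt(2)/2 on |000>, sqrt(2)/2 on |010>, and 0 on every other basis state.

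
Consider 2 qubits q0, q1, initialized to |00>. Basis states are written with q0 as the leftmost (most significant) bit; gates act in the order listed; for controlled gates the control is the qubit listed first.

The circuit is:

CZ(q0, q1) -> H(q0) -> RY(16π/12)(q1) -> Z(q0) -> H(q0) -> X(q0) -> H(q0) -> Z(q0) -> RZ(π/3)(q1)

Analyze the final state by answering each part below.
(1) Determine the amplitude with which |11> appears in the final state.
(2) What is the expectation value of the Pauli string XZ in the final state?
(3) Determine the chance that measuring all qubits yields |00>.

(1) The amplitude on |11> is -sqrt(6)*exp(I*pi/6)/4. Key observation: gates 5-8 undo each other exactly, leaving only the rest of the circuit to track.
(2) The observable XZ averages to 1/2.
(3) The probability of measuring |00> is 1/8.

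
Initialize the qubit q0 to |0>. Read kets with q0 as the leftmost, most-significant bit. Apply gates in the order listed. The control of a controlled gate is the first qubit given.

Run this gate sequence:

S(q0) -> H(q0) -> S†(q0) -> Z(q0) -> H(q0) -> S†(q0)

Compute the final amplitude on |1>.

The final state's coefficient on |1> equals -1/2 - I/2.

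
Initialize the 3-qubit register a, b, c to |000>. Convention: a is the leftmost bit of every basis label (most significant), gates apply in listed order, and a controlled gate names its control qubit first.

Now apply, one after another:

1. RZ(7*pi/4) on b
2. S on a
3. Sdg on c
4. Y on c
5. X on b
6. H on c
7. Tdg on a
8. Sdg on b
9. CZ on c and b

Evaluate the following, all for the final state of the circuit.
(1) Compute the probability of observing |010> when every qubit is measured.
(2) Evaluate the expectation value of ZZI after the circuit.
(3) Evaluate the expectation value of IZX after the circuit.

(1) Outcome |010> occurs with probability 1/2.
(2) In the final state, ZZI has expectation -1.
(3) In the final state, IZX has expectation -1.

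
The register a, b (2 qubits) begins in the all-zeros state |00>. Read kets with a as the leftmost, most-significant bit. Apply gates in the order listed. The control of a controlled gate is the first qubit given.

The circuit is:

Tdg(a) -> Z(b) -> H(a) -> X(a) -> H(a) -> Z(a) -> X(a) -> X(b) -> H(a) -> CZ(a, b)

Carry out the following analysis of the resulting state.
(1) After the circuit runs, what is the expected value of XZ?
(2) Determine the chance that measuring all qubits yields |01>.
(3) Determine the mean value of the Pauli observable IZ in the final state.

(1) The expectation value of XZ is -1. Key observation: steps 3-6 multiply out to the identity, so the circuit reduces to the remaining gates.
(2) A full measurement returns |01> with probability 1/2.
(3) In the final state, IZ has expectation -1.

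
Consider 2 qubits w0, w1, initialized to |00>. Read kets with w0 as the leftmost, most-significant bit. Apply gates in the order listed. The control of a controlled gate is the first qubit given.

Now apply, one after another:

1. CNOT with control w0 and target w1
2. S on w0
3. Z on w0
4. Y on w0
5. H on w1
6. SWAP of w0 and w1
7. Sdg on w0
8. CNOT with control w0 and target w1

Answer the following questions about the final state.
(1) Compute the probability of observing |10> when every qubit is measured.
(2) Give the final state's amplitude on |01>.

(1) A full measurement returns |10> with probability 1/2.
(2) The amplitude on |01> is sqrt(2)*I/2.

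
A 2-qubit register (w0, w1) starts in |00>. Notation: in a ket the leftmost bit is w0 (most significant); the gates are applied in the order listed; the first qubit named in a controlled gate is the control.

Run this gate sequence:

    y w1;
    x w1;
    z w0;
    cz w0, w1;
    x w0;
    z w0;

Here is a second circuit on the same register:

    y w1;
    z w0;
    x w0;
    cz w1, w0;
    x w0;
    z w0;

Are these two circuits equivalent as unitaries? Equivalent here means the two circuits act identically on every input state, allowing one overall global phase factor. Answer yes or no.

No — the two circuits implement different unitaries, even allowing a global phase.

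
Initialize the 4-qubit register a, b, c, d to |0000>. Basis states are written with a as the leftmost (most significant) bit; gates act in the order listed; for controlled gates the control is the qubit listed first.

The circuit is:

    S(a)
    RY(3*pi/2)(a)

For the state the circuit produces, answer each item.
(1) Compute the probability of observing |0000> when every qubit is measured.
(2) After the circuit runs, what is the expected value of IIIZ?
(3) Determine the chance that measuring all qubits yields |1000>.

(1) Outcome |0000> occurs with probability 1/2.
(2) The expectation value of IIIZ is 1.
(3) Outcome |1000> occurs with probability 1/2.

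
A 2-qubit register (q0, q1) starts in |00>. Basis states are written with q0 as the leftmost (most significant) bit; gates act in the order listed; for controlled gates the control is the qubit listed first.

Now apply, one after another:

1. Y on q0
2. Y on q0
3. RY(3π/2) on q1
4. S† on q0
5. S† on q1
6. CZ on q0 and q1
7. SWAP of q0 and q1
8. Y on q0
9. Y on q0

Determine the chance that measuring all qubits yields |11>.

Outcome |11> occurs with probability 0.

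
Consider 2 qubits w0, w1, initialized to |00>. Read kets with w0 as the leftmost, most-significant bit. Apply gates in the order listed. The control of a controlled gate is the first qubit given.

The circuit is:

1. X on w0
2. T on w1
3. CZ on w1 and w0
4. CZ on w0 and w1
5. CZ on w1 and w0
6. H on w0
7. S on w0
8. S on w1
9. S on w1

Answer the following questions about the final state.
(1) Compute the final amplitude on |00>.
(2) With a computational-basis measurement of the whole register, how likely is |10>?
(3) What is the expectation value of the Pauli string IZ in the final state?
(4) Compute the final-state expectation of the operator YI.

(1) The final state's coefficient on |00> equals sqrt(2)/2.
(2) Outcome |10> occurs with probability 1/2.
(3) The observable IZ averages to 1.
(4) In the final state, YI has expectation -1.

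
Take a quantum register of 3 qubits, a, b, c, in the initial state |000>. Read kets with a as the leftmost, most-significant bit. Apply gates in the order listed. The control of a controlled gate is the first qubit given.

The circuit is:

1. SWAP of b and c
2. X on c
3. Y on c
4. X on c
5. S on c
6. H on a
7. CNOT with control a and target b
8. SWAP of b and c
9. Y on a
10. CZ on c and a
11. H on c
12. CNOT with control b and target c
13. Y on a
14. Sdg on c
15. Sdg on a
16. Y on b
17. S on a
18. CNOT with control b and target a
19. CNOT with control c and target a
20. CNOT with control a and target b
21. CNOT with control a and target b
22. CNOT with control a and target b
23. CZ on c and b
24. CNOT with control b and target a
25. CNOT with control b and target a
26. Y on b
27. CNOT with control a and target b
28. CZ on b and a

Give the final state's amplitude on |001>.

The final state's coefficient on |001> equals 0. Key observation: the block from step 20 through step 21 cancels to the identity and can be dropped.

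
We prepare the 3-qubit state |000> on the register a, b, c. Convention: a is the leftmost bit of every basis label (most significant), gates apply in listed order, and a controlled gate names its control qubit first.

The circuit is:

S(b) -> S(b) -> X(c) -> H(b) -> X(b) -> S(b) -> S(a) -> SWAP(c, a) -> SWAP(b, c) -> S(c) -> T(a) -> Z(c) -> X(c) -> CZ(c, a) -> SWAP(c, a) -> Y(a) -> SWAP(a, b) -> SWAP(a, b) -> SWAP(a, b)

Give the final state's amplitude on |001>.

The final state's coefficient on |001> equals sqrt(2)*exp(3*I*pi/4)/2.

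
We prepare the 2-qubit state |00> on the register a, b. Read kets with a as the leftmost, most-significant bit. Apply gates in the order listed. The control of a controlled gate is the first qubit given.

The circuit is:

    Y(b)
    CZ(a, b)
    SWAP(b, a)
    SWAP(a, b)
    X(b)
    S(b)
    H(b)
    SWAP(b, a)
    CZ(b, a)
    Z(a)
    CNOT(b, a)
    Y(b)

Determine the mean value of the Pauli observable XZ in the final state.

In the final state, XZ has expectation 1.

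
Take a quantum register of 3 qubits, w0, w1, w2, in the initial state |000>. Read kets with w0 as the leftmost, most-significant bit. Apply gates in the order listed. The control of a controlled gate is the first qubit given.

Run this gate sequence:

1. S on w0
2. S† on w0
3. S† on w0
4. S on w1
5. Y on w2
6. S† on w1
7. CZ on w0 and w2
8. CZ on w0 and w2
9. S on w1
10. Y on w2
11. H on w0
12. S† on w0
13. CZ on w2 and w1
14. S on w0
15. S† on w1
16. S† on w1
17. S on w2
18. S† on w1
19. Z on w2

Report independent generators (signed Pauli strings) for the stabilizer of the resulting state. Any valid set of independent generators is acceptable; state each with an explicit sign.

The stabilizer group can be generated by +XII, +IZI, +IIZ, among other valid generating sets.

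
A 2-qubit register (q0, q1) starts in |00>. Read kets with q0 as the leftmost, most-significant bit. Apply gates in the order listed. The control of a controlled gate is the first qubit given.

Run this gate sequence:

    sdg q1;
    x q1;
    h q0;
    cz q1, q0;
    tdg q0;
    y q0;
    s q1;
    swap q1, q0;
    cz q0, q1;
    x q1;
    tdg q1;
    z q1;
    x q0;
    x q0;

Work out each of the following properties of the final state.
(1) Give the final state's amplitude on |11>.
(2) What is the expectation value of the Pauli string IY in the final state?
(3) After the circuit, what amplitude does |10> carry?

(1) |11> carries amplitude -sqrt(2)*I/2 in the final state.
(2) In the final state, IY has expectation -1.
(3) |10> carries amplitude sqrt(2)/2 in the final state.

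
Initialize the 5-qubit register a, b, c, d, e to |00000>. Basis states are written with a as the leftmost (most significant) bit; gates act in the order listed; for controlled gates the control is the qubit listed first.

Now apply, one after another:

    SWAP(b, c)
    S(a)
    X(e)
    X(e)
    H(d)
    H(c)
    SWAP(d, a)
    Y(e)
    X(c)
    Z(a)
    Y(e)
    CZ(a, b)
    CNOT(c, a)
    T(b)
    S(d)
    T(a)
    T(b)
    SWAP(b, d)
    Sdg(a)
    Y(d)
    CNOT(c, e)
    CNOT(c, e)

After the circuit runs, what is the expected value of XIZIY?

The observable XIZIY averages to 0. Key observation: the block from step 21 through step 22 cancels to the identity and can be dropped.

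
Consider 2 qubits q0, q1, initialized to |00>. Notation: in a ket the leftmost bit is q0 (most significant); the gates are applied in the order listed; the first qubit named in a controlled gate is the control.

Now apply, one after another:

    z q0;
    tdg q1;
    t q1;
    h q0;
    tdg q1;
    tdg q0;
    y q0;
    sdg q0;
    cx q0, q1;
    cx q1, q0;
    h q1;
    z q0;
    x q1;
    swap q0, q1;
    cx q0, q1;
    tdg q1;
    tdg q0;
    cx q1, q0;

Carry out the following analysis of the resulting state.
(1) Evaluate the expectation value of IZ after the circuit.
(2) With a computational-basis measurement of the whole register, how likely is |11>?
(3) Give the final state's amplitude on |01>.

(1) In the final state, IZ has expectation sqrt(2)/2.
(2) The probability of measuring |11> is 0.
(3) |01> carries amplitude -I/2 + exp(3*I*pi/4)/2 in the final state.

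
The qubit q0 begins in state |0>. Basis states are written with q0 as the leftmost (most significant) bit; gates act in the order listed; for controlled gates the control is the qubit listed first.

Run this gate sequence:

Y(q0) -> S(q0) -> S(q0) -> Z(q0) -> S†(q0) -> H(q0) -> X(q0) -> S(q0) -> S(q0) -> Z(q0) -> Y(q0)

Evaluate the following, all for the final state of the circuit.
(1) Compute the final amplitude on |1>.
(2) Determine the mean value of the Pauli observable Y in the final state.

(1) The final state's coefficient on |1> equals -sqrt(2)*I/2.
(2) The expectation value of Y is 0.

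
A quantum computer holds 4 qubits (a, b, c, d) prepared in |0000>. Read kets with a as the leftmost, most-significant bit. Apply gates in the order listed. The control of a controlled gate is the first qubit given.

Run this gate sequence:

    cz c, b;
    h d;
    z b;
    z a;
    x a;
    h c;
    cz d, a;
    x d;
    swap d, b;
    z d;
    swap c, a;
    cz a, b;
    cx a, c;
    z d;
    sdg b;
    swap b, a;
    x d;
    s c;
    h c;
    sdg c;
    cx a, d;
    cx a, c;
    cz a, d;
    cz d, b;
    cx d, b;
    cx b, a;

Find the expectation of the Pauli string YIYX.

The expectation value of YIYX is -1.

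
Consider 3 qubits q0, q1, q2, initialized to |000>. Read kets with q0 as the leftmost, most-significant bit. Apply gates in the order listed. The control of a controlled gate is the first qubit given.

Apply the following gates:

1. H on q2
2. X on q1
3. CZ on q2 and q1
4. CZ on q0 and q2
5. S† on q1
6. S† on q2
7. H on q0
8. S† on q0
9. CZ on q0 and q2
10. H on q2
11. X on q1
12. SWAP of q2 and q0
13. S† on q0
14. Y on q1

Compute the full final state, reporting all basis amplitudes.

The final amplitudes are 0 on |000>, 0 on |001>, sqrt(2)*(1 + I)/4 on |010>, sqrt(2)*(-1 - I)/4 on |011>, 0 on |100>, 0 on |101>, sqrt(2)*(-1 - I)/4 on |110>, sqrt(2)*(-1 - I)/4 on |111>.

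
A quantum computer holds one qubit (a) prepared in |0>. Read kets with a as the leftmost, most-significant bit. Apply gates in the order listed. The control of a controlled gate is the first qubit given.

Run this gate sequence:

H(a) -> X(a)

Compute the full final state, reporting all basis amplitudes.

The resulting statevector has amplitude sqrt(2)/2 on |0>, sqrt(2)/2 on |1>.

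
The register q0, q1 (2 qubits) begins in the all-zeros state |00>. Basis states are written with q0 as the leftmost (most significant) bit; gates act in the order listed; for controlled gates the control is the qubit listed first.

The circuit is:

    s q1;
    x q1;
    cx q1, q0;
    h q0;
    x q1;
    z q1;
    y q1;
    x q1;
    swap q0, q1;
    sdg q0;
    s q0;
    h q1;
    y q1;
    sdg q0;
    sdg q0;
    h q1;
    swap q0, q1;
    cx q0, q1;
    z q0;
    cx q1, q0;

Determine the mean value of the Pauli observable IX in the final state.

The observable IX averages to -1.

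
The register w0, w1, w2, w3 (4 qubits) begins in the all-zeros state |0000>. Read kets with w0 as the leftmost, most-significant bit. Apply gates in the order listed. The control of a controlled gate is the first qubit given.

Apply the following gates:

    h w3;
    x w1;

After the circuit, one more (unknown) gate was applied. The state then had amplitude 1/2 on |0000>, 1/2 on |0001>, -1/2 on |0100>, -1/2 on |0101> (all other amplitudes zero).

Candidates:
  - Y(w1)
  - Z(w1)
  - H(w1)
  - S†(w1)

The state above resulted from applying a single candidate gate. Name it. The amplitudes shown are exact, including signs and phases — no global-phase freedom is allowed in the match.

It was H(w1) that produced the state shown.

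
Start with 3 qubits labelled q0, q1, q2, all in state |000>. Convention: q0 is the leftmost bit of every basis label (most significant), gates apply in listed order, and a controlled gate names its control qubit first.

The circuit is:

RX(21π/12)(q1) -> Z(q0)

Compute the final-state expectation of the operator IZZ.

In the final state, IZZ has expectation sqrt(2)/2.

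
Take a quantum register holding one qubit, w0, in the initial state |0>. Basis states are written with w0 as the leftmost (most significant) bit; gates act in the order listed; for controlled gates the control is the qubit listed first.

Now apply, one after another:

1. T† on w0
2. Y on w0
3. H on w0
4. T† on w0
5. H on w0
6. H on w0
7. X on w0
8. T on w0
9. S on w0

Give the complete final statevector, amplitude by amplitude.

The resulting statevector has amplitude -sqrt(2)*exp(I*pi/4)/2 on |0>, -sqrt(2)*exp(I*pi/4)/2 on |1>.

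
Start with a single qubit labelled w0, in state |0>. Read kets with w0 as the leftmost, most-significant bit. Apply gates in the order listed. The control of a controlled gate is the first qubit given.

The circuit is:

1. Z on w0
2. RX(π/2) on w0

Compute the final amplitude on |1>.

The final state's coefficient on |1> equals -sqrt(2)*I/2.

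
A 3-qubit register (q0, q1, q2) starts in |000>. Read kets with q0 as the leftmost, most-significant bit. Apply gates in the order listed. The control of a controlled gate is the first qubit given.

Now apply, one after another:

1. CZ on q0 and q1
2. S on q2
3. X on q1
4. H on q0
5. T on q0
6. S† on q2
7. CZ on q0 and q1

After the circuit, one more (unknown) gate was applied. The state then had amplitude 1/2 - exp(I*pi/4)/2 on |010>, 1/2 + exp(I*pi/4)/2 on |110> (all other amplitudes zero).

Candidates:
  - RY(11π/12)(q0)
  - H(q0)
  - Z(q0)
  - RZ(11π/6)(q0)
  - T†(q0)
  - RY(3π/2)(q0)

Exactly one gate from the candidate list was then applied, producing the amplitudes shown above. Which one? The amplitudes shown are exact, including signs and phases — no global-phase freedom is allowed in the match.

It was H(q0) that produced the state shown.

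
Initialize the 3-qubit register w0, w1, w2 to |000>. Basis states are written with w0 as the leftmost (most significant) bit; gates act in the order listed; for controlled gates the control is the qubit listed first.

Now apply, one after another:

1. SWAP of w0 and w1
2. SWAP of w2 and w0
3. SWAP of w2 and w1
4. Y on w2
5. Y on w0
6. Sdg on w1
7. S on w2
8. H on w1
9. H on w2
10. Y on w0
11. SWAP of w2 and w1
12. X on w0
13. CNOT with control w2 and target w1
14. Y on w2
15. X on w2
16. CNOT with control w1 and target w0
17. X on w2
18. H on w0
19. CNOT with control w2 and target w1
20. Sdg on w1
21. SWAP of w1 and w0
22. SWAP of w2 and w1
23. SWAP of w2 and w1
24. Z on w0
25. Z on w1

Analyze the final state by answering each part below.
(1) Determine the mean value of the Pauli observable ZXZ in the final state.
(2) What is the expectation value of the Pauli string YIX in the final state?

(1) In the final state, ZXZ has expectation 1.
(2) The expectation value of YIX is 1.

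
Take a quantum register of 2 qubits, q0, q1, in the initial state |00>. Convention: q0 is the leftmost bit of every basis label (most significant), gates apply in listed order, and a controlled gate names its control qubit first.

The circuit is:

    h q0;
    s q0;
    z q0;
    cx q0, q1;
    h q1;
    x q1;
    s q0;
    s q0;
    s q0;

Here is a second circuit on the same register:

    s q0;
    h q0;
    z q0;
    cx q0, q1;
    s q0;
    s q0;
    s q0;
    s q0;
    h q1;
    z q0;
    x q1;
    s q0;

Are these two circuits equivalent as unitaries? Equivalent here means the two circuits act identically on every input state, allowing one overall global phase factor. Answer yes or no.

No — the two circuits implement different unitaries, even allowing a global phase.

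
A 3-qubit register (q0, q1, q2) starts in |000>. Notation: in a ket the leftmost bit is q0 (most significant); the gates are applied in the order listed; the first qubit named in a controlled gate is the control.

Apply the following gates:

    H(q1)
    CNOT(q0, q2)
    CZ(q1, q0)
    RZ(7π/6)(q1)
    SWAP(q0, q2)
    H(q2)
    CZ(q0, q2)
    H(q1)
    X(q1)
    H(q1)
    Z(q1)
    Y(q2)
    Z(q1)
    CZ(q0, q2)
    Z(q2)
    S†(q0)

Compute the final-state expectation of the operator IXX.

The expectation value of IXX is sqrt(3)/2.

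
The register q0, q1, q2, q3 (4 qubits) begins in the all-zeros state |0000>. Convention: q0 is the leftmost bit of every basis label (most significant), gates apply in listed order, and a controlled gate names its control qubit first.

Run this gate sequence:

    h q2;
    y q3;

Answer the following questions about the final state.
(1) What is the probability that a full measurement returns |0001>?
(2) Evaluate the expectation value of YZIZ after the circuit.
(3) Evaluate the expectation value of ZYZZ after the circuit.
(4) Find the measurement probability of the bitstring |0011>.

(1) Outcome |0001> occurs with probability 1/2.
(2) The observable YZIZ averages to 0.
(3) In the final state, ZYZZ has expectation 0.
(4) Outcome |0011> occurs with probability 1/2.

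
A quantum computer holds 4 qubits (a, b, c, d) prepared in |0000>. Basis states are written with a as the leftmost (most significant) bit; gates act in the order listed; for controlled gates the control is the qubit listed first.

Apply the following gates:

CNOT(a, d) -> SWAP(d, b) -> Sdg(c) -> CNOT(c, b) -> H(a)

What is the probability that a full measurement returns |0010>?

A full measurement returns |0010> with probability 0.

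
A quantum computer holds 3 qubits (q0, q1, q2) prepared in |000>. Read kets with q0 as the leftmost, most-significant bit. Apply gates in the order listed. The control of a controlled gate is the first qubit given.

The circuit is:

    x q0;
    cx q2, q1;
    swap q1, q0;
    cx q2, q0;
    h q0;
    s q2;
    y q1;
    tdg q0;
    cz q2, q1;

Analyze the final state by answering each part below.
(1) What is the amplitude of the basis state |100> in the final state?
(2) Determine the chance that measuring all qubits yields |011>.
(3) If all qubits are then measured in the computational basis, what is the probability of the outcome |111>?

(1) The final state's coefficient on |100> equals -sqrt(2)*exp(I*pi/4)/2.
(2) Outcome |011> occurs with probability 0.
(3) A full measurement returns |111> with probability 0.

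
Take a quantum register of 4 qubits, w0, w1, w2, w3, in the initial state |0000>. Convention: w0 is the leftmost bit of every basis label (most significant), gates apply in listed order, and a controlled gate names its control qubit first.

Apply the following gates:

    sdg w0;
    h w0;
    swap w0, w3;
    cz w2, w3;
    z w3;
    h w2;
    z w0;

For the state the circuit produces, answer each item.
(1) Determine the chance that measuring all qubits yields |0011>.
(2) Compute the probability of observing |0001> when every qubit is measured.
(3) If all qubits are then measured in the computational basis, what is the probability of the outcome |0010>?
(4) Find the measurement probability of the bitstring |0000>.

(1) Outcome |0011> occurs with probability 1/4.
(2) Outcome |0001> occurs with probability 1/4.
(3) A full measurement returns |0010> with probability 1/4.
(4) Outcome |0000> occurs with probability 1/4.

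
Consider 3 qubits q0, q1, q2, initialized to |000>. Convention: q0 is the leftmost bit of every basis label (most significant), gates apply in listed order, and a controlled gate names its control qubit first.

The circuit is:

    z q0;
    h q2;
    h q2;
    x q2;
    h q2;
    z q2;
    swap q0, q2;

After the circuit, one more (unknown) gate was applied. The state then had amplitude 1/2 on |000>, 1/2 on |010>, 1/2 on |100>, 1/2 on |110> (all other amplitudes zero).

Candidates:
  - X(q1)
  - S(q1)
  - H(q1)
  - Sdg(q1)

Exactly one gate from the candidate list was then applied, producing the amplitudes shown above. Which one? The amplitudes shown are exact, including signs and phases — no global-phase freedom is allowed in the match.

It was H(q1) that produced the state shown. Key observation: gates 3-6 undo each other exactly, leaving only the rest of the circuit to track.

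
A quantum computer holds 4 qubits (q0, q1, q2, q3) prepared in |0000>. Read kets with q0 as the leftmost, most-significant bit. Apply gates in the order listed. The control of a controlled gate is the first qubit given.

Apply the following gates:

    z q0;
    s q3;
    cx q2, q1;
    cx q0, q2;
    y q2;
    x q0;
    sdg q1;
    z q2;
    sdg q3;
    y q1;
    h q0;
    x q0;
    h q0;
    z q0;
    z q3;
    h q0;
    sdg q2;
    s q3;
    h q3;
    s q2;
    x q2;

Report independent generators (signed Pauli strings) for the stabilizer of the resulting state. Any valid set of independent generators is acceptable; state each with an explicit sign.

One valid set of independent stabilizer generators is -XIII, +IIIX, -IZII, +IIZI (any independent generating set of the same group is equally correct). Key observation: gates 11-14 undo each other exactly, leaving only the rest of the circuit to track.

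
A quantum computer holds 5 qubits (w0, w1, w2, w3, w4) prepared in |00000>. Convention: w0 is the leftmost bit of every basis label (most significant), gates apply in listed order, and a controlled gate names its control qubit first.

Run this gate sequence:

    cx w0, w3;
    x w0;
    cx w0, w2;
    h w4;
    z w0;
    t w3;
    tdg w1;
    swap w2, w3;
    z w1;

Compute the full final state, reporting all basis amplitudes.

The final amplitudes are -sqrt(2)/2 on |10010>, -sqrt(2)/2 on |10011>, and 0 on every other basis state.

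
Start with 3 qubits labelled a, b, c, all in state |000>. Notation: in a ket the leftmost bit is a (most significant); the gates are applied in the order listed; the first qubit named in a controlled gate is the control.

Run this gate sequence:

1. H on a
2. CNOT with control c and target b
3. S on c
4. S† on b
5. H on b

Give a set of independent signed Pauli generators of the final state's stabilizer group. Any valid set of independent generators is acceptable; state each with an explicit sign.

One valid set of independent stabilizer generators is +XII, +IXI, +IIZ (any independent generating set of the same group is equally correct).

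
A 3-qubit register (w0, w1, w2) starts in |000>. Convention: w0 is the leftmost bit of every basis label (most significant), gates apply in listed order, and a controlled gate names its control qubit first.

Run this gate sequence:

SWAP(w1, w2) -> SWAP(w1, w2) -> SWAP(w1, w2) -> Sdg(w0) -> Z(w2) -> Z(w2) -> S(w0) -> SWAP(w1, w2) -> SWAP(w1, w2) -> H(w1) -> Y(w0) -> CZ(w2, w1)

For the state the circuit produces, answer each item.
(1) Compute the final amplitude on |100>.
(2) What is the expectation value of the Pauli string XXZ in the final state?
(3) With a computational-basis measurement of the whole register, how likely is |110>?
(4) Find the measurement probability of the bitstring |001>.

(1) The final state's coefficient on |100> equals sqrt(2)*I/2. Key observation: gates 2-9 undo each other exactly, leaving only the rest of the circuit to track.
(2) In the final state, XXZ has expectation 0.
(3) Outcome |110> occurs with probability 1/2.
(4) The probability of measuring |001> is 0.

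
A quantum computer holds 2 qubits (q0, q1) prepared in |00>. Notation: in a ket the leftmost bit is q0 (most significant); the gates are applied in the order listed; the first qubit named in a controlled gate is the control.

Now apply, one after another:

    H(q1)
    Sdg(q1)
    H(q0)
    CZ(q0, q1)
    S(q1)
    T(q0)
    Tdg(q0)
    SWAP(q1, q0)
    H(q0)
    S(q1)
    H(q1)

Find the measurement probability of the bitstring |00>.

A full measurement returns |00> with probability 1/4.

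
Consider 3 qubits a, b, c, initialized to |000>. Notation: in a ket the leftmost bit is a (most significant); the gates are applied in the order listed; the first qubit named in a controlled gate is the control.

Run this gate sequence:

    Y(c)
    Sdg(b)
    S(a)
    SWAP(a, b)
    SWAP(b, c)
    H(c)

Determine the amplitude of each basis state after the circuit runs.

The final amplitudes are sqrt(2)*I/2 on |010>, sqrt(2)*I/2 on |011>, and 0 on every other basis state.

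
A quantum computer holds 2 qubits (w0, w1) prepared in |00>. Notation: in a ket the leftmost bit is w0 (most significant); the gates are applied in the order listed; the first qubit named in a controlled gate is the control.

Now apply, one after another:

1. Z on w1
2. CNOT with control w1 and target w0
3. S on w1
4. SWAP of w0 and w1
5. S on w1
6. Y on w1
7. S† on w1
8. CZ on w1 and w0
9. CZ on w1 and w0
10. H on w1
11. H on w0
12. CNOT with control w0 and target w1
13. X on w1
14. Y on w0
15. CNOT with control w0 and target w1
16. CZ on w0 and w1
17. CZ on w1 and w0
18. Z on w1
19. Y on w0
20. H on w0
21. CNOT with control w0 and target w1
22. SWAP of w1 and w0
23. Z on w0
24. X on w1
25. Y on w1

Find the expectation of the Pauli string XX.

The observable XX averages to 0.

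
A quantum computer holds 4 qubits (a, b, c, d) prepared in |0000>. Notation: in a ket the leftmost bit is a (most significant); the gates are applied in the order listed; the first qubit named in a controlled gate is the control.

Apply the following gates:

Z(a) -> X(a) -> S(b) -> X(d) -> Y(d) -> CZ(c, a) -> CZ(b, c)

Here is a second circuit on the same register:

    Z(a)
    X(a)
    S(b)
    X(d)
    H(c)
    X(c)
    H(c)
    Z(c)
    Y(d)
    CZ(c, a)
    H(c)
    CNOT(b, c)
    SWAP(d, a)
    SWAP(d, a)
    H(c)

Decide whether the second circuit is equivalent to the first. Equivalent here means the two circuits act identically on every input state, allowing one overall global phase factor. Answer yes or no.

Yes — the two circuits implement the same unitary up to a global phase.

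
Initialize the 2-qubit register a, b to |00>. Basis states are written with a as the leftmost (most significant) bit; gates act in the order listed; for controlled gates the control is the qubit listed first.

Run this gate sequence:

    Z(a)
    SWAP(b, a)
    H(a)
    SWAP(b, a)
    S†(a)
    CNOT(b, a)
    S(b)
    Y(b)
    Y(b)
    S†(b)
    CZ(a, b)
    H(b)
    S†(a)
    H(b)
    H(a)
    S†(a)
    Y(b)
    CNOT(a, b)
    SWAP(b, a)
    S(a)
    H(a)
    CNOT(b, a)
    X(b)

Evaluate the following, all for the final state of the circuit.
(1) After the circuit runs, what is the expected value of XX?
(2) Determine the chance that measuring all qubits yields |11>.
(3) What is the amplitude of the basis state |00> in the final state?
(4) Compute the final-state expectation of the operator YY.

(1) The expectation value of XX is 1.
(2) The probability of measuring |11> is 1/2.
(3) The final state's coefficient on |00> equals sqrt(2)/2.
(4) The expectation value of YY is -1.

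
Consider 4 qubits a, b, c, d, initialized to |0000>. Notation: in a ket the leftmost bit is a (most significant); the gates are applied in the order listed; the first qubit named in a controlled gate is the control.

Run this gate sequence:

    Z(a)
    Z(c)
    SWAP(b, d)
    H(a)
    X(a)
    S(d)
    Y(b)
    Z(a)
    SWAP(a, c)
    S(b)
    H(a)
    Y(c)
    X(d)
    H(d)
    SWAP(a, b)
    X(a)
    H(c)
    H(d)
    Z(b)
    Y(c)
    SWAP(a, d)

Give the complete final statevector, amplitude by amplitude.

The final amplitudes are sqrt(2)/2 on |1010>, -sqrt(2)/2 on |1110>, and 0 on every other basis state.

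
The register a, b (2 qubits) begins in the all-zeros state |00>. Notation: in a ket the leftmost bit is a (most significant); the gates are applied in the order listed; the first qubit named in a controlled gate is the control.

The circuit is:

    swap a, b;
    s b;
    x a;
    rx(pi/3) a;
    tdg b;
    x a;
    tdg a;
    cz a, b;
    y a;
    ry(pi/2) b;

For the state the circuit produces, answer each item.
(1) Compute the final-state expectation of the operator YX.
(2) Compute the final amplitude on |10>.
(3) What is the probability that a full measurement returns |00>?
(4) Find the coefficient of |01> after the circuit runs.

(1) In the final state, YX has expectation -sqrt(6)/4.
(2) The amplitude on |10> is sqrt(6)*I/4.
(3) Outcome |00> occurs with probability 1/8.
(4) The amplitude on |01> is sqrt(2)*exp(3*I*pi/4)/4.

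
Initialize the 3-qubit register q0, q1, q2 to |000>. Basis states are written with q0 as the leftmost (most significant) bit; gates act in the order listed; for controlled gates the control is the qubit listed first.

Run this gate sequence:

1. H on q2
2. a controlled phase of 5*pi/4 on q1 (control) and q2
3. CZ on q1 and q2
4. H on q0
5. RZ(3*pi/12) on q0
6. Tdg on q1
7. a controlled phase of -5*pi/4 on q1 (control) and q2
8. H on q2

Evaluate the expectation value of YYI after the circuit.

In the final state, YYI has expectation 0.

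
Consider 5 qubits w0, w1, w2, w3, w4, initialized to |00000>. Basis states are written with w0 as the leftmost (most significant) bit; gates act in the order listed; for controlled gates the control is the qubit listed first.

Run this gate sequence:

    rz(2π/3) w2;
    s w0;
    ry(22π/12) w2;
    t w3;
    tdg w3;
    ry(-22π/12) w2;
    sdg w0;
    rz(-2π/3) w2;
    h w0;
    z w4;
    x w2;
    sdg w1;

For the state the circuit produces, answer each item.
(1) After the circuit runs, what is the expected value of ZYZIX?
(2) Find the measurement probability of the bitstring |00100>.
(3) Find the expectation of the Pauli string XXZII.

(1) In the final state, ZYZIX has expectation 0. Key observation: gates 1-8 undo each other exactly, leaving only the rest of the circuit to track.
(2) Outcome |00100> occurs with probability 1/2.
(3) The expectation value of XXZII is 0.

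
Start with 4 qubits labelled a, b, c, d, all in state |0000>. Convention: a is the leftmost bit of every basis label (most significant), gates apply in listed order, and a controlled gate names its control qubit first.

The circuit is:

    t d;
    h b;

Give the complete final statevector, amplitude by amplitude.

The resulting statevector has amplitude sqrt(2)/2 on |0000>, sqrt(2)/2 on |0100>, and 0 on every other basis state.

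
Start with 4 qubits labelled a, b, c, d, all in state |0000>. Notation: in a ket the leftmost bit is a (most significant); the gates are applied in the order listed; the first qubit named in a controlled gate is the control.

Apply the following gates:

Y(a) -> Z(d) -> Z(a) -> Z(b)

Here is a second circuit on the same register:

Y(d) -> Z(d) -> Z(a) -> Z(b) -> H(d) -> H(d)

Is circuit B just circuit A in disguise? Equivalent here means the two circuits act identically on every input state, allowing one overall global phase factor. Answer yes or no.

No: there is an input state on which the two circuits produce genuinely different outputs (not merely differing by a phase).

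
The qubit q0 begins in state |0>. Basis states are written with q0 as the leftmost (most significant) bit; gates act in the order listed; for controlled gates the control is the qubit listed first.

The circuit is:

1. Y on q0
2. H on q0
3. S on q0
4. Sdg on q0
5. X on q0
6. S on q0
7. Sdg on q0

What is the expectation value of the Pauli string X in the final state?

The expectation value of X is -1.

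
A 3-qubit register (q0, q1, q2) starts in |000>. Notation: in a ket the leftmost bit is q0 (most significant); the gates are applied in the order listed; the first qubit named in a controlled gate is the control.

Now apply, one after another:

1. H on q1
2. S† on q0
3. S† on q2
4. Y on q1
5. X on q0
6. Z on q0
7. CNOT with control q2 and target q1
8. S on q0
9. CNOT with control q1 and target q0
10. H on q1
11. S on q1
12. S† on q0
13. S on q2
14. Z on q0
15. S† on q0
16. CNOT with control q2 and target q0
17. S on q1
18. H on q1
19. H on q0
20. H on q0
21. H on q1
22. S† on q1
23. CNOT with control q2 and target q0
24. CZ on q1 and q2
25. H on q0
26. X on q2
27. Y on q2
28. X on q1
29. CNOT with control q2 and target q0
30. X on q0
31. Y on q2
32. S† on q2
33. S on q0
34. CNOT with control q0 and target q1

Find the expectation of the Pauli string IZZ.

The expectation value of IZZ is 1. Key observation: steps 16-23 multiply out to the identity, so the circuit reduces to the remaining gates.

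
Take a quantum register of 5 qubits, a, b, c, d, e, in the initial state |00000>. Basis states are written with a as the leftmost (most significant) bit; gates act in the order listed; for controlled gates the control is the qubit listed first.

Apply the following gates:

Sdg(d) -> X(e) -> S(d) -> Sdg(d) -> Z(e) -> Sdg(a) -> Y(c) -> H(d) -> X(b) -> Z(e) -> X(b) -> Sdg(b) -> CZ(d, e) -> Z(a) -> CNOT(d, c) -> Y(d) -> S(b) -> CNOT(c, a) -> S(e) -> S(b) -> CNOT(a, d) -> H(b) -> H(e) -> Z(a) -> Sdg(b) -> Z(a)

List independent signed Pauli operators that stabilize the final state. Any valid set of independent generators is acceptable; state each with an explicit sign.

One valid set of independent stabilizer generators is +XIXII, -IYIII, -IIIIX, +ZIZII, +IIIZI (any independent generating set of the same group is equally correct). Key observation: steps 3-4 multiply out to the identity, so the circuit reduces to the remaining gates.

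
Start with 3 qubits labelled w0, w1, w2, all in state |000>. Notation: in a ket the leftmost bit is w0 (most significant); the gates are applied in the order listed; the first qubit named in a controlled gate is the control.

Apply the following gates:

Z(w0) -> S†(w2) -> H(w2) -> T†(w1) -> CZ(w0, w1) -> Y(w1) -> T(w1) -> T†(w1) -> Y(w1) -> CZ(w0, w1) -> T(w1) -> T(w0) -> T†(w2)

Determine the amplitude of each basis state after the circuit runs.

The resulting statevector has amplitude sqrt(2)/2 on |000>, -sqrt(2)*exp(3*I*pi/4)/2 on |001>, and 0 on every other basis state. Key observation: gates 4-11 undo each other exactly, leaving only the rest of the circuit to track.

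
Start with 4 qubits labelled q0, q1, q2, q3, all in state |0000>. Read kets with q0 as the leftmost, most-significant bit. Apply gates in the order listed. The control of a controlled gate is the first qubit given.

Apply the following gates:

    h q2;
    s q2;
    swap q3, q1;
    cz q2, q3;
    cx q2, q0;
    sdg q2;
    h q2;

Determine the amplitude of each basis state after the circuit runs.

The resulting statevector has amplitude 1/2 on |0000>, 1/2 on |0010>, 1/2 on |1000>, -1/2 on |1010>, and 0 on every other basis state.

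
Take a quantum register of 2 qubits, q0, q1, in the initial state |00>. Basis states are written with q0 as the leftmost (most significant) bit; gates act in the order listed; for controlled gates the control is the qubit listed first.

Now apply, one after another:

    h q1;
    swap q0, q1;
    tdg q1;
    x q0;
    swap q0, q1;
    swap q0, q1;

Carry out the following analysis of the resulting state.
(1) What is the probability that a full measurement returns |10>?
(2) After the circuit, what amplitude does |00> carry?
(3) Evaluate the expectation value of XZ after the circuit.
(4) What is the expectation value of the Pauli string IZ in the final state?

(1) A full measurement returns |10> with probability 1/2.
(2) The final state's coefficient on |00> equals sqrt(2)/2.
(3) In the final state, XZ has expectation 1.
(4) The expectation value of IZ is 1.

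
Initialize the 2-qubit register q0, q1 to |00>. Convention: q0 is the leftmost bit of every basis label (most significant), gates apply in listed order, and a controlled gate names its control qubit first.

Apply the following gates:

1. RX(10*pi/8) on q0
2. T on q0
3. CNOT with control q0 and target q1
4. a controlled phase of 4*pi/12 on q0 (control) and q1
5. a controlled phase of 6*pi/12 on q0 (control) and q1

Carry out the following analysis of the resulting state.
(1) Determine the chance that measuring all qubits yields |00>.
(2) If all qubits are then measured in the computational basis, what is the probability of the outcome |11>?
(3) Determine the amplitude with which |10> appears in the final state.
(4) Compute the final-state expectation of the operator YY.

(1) Outcome |00> occurs with probability 1/2 - sqrt(2)/4.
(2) The probability of measuring |11> is sqrt(2)/4 + 1/2.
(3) The amplitude on |10> is 0.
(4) In the final state, YY has expectation 1/4 - sqrt(3)/4.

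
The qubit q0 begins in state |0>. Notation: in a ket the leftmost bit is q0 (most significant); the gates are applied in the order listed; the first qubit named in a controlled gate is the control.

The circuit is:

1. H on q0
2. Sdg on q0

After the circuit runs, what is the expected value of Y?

The observable Y averages to -1.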